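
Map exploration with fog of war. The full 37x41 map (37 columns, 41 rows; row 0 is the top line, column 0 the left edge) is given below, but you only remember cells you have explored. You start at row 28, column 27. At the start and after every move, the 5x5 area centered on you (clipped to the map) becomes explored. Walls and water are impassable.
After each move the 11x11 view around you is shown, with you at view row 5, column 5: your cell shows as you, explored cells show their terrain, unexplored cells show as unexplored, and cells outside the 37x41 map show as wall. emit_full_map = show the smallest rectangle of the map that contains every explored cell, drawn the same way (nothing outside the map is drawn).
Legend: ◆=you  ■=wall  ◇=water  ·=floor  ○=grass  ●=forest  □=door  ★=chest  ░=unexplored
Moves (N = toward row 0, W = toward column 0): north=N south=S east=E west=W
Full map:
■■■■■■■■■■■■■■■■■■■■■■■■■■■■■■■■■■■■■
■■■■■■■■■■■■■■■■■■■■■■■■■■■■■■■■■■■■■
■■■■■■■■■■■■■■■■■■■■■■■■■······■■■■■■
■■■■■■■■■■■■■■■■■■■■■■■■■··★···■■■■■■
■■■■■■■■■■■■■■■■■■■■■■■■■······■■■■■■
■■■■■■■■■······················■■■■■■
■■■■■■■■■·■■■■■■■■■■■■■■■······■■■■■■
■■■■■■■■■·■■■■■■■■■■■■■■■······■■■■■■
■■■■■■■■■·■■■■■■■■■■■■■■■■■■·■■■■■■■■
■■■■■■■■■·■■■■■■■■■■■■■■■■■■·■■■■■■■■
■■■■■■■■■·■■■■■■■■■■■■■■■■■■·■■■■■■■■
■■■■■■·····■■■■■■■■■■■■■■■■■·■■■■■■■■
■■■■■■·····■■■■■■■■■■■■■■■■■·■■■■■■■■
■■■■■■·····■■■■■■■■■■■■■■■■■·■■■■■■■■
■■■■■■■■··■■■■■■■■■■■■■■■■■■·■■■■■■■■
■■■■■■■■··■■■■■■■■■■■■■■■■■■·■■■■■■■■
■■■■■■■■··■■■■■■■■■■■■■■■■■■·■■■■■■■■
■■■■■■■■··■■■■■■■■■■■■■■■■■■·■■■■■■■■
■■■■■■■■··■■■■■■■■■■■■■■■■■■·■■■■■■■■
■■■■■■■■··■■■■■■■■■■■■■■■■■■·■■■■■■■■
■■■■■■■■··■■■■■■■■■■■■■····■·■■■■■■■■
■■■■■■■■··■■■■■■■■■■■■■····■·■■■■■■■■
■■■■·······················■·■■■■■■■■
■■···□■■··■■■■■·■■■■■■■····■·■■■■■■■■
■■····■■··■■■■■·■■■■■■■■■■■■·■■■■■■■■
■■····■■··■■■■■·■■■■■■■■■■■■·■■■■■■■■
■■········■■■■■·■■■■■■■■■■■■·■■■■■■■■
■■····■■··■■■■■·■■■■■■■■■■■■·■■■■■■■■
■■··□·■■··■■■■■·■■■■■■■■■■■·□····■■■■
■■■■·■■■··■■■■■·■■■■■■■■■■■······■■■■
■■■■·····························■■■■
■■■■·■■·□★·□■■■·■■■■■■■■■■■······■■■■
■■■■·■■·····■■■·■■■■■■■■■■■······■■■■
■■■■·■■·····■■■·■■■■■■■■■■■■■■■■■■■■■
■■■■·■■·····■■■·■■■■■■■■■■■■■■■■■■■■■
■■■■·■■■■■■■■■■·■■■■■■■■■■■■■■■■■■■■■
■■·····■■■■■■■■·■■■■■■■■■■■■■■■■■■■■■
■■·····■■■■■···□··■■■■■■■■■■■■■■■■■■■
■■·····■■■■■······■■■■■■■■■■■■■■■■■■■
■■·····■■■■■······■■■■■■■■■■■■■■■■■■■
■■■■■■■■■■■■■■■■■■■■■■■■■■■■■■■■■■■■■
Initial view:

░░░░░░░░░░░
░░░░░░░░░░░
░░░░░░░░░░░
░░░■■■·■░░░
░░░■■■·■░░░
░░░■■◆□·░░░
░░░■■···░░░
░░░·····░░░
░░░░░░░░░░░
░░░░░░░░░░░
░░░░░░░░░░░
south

░░░░░░░░░░░
░░░░░░░░░░░
░░░■■■·■░░░
░░░■■■·■░░░
░░░■■·□·░░░
░░░■■◆··░░░
░░░·····░░░
░░░■■···░░░
░░░░░░░░░░░
░░░░░░░░░░░
░░░░░░░░░░░

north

░░░░░░░░░░░
░░░░░░░░░░░
░░░░░░░░░░░
░░░■■■·■░░░
░░░■■■·■░░░
░░░■■◆□·░░░
░░░■■···░░░
░░░·····░░░
░░░■■···░░░
░░░░░░░░░░░
░░░░░░░░░░░

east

░░░░░░░░░░░
░░░░░░░░░░░
░░░░░░░░░░░
░░■■■·■■░░░
░░■■■·■■░░░
░░■■·◆··░░░
░░■■····░░░
░░······░░░
░░■■···░░░░
░░░░░░░░░░░
░░░░░░░░░░░

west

░░░░░░░░░░░
░░░░░░░░░░░
░░░░░░░░░░░
░░░■■■·■■░░
░░░■■■·■■░░
░░░■■◆□··░░
░░░■■····░░
░░░······░░
░░░■■···░░░
░░░░░░░░░░░
░░░░░░░░░░░

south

░░░░░░░░░░░
░░░░░░░░░░░
░░░■■■·■■░░
░░░■■■·■■░░
░░░■■·□··░░
░░░■■◆···░░
░░░······░░
░░░■■···░░░
░░░░░░░░░░░
░░░░░░░░░░░
░░░░░░░░░░░

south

░░░░░░░░░░░
░░░■■■·■■░░
░░░■■■·■■░░
░░░■■·□··░░
░░░■■····░░
░░░··◆···░░
░░░■■···░░░
░░░■■···░░░
░░░░░░░░░░░
░░░░░░░░░░░
░░░░░░░░░░░

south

░░░■■■·■■░░
░░░■■■·■■░░
░░░■■·□··░░
░░░■■····░░
░░░······░░
░░░■■◆··░░░
░░░■■···░░░
░░░■■■■■░░░
░░░░░░░░░░░
░░░░░░░░░░░
░░░░░░░░░░░

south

░░░■■■·■■░░
░░░■■·□··░░
░░░■■····░░
░░░······░░
░░░■■···░░░
░░░■■◆··░░░
░░░■■■■■░░░
░░░■■■■■░░░
░░░░░░░░░░░
░░░░░░░░░░░
░░░░░░░░░░░

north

░░░■■■·■■░░
░░░■■■·■■░░
░░░■■·□··░░
░░░■■····░░
░░░······░░
░░░■■◆··░░░
░░░■■···░░░
░░░■■■■■░░░
░░░■■■■■░░░
░░░░░░░░░░░
░░░░░░░░░░░

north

░░░░░░░░░░░
░░░■■■·■■░░
░░░■■■·■■░░
░░░■■·□··░░
░░░■■····░░
░░░··◆···░░
░░░■■···░░░
░░░■■···░░░
░░░■■■■■░░░
░░░■■■■■░░░
░░░░░░░░░░░

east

░░░░░░░░░░░
░░■■■·■■░░░
░░■■■·■■░░░
░░■■·□··░░░
░░■■····░░░
░░···◆··░░░
░░■■····░░░
░░■■····░░░
░░■■■■■░░░░
░░■■■■■░░░░
░░░░░░░░░░░

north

░░░░░░░░░░░
░░░░░░░░░░░
░░■■■·■■░░░
░░■■■·■■░░░
░░■■·□··░░░
░░■■·◆··░░░
░░······░░░
░░■■····░░░
░░■■····░░░
░░■■■■■░░░░
░░■■■■■░░░░

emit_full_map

■■■·■■
■■■·■■
■■·□··
■■·◆··
······
■■····
■■····
■■■■■░
■■■■■░

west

░░░░░░░░░░░
░░░░░░░░░░░
░░░■■■·■■░░
░░░■■■·■■░░
░░░■■·□··░░
░░░■■◆···░░
░░░······░░
░░░■■····░░
░░░■■····░░
░░░■■■■■░░░
░░░■■■■■░░░

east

░░░░░░░░░░░
░░░░░░░░░░░
░░■■■·■■░░░
░░■■■·■■░░░
░░■■·□··░░░
░░■■·◆··░░░
░░······░░░
░░■■····░░░
░░■■····░░░
░░■■■■■░░░░
░░■■■■■░░░░

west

░░░░░░░░░░░
░░░░░░░░░░░
░░░■■■·■■░░
░░░■■■·■■░░
░░░■■·□··░░
░░░■■◆···░░
░░░······░░
░░░■■····░░
░░░■■····░░
░░░■■■■■░░░
░░░■■■■■░░░


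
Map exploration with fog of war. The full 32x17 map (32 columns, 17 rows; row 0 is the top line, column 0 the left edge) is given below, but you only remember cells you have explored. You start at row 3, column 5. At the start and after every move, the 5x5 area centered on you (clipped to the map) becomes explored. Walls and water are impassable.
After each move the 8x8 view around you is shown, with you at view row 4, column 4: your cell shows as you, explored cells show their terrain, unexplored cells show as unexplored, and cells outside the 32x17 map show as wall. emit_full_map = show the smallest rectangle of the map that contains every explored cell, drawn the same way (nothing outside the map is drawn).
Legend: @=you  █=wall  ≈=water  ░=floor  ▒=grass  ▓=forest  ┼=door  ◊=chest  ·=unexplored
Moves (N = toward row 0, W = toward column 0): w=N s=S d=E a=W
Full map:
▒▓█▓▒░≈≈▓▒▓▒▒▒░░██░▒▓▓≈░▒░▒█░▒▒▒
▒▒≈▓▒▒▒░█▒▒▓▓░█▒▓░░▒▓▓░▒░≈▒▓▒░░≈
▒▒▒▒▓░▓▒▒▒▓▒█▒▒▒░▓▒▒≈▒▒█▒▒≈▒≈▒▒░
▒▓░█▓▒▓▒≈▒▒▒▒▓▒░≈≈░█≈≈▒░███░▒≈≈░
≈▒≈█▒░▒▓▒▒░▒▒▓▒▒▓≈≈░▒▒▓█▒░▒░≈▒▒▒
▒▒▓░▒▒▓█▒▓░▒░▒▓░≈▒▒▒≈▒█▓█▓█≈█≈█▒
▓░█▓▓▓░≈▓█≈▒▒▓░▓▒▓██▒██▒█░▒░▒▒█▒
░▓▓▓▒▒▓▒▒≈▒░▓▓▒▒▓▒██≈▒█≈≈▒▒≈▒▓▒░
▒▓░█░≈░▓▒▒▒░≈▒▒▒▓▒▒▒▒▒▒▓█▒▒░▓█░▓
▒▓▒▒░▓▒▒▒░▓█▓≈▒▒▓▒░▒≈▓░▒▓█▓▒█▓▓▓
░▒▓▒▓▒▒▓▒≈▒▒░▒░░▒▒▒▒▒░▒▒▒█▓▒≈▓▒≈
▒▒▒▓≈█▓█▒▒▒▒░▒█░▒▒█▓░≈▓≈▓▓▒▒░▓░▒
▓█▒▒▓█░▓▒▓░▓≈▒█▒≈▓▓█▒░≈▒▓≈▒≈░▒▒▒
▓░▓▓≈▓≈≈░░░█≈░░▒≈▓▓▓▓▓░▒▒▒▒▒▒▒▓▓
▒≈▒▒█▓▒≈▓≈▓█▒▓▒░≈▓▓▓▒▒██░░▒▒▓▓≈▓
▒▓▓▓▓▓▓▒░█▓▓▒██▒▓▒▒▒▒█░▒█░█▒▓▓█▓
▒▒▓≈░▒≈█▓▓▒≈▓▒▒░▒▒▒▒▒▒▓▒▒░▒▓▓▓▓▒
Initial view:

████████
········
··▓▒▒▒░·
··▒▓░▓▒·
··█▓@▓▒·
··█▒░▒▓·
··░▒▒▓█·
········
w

████████
████████
··▓▒░≈≈·
··▓▒▒▒░·
··▒▓@▓▒·
··█▓▒▓▒·
··█▒░▒▓·
··░▒▒▓█·

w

████████
████████
████████
··▓▒░≈≈·
··▓▒@▒░·
··▒▓░▓▒·
··█▓▒▓▒·
··█▒░▒▓·

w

████████
████████
████████
████████
··▓▒@≈≈·
··▓▒▒▒░·
··▒▓░▓▒·
··█▓▒▓▒·

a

████████
████████
████████
████████
··█▓@░≈≈
··≈▓▒▒▒░
··▒▒▓░▓▒
···█▓▒▓▒

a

████████
████████
████████
████████
█·▓█@▒░≈
█·▒≈▓▒▒▒
█·▒▒▒▓░▓
█···█▓▒▓

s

████████
████████
████████
█·▓█▓▒░≈
█·▒≈@▒▒▒
█·▒▒▒▓░▓
█·▓░█▓▒▓
█···█▒░▒

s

████████
████████
█·▓█▓▒░≈
█·▒≈▓▒▒▒
█·▒▒@▓░▓
█·▓░█▓▒▓
█·▒≈█▒░▒
█···░▒▒▓

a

████████
████████
██▒▓█▓▒░
██▒▒≈▓▒▒
██▒▒@▒▓░
██▒▓░█▓▒
██≈▒≈█▒░
██···░▒▒

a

████████
████████
███▒▓█▓▒
███▒▒≈▓▒
███▒@▒▒▓
███▒▓░█▓
███≈▒≈█▒
███···░▒

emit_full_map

▒▓█▓▒░≈≈
▒▒≈▓▒▒▒░
▒@▒▒▓░▓▒
▒▓░█▓▒▓▒
≈▒≈█▒░▒▓
···░▒▒▓█

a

████████
████████
████▒▓█▓
████▒▒≈▓
████@▒▒▒
████▒▓░█
████≈▒≈█
████···░

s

████████
████▒▓█▓
████▒▒≈▓
████▒▒▒▒
████@▓░█
████≈▒≈█
████▒▒▓░
████····

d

████████
███▒▓█▓▒
███▒▒≈▓▒
███▒▒▒▒▓
███▒@░█▓
███≈▒≈█▒
███▒▒▓░▒
███·····

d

████████
██▒▓█▓▒░
██▒▒≈▓▒▒
██▒▒▒▒▓░
██▒▓@█▓▒
██≈▒≈█▒░
██▒▒▓░▒▒
██······

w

████████
████████
██▒▓█▓▒░
██▒▒≈▓▒▒
██▒▒@▒▓░
██▒▓░█▓▒
██≈▒≈█▒░
██▒▒▓░▒▒

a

████████
████████
███▒▓█▓▒
███▒▒≈▓▒
███▒@▒▒▓
███▒▓░█▓
███≈▒≈█▒
███▒▒▓░▒

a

████████
████████
████▒▓█▓
████▒▒≈▓
████@▒▒▒
████▒▓░█
████≈▒≈█
████▒▒▓░

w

████████
████████
████████
████▒▓█▓
████@▒≈▓
████▒▒▒▒
████▒▓░█
████≈▒≈█

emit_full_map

▒▓█▓▒░≈≈
@▒≈▓▒▒▒░
▒▒▒▒▓░▓▒
▒▓░█▓▒▓▒
≈▒≈█▒░▒▓
▒▒▓░▒▒▓█

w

████████
████████
████████
████████
████@▓█▓
████▒▒≈▓
████▒▒▒▒
████▒▓░█

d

████████
████████
████████
████████
███▒@█▓▒
███▒▒≈▓▒
███▒▒▒▒▓
███▒▓░█▓

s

████████
████████
████████
███▒▓█▓▒
███▒@≈▓▒
███▒▒▒▒▓
███▒▓░█▓
███≈▒≈█▒

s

████████
████████
███▒▓█▓▒
███▒▒≈▓▒
███▒@▒▒▓
███▒▓░█▓
███≈▒≈█▒
███▒▒▓░▒

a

████████
████████
████▒▓█▓
████▒▒≈▓
████@▒▒▒
████▒▓░█
████≈▒≈█
████▒▒▓░

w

████████
████████
████████
████▒▓█▓
████@▒≈▓
████▒▒▒▒
████▒▓░█
████≈▒≈█

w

████████
████████
████████
████████
████@▓█▓
████▒▒≈▓
████▒▒▒▒
████▒▓░█


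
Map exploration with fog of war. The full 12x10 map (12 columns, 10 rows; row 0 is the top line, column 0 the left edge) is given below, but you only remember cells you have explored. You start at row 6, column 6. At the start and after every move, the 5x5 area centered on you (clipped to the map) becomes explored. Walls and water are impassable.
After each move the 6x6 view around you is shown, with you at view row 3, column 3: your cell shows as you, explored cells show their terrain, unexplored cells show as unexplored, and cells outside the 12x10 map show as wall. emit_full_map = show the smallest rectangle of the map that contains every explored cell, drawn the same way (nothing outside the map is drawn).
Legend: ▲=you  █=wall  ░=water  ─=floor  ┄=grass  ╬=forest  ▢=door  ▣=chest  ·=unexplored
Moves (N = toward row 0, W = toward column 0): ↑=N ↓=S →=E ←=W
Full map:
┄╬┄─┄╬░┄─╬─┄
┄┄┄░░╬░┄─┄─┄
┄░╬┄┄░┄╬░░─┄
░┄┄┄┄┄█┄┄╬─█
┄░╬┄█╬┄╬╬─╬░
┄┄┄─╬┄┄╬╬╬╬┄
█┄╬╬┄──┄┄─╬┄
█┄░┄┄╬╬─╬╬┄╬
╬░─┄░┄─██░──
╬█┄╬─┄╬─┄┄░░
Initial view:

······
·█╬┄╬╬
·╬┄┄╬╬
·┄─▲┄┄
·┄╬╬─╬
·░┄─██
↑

······
·┄┄█┄┄
·█╬┄╬╬
·╬┄▲╬╬
·┄──┄┄
·┄╬╬─╬

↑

······
·┄░┄╬░
·┄┄█┄┄
·█╬▲╬╬
·╬┄┄╬╬
·┄──┄┄

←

······
·┄┄░┄╬
·┄┄┄█┄
·┄█▲┄╬
·─╬┄┄╬
·╬┄──┄

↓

·┄┄░┄╬
·┄┄┄█┄
·┄█╬┄╬
·─╬▲┄╬
·╬┄──┄
·┄┄╬╬─

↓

·┄┄┄█┄
·┄█╬┄╬
·─╬┄┄╬
·╬┄▲─┄
·┄┄╬╬─
·┄░┄─█

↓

·┄█╬┄╬
·─╬┄┄╬
·╬┄──┄
·┄┄▲╬─
·┄░┄─█
·╬─┄╬─

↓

·─╬┄┄╬
·╬┄──┄
·┄┄╬╬─
·┄░▲─█
·╬─┄╬─
██████

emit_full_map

┄┄░┄╬░
┄┄┄█┄┄
┄█╬┄╬╬
─╬┄┄╬╬
╬┄──┄┄
┄┄╬╬─╬
┄░▲─██
╬─┄╬─·


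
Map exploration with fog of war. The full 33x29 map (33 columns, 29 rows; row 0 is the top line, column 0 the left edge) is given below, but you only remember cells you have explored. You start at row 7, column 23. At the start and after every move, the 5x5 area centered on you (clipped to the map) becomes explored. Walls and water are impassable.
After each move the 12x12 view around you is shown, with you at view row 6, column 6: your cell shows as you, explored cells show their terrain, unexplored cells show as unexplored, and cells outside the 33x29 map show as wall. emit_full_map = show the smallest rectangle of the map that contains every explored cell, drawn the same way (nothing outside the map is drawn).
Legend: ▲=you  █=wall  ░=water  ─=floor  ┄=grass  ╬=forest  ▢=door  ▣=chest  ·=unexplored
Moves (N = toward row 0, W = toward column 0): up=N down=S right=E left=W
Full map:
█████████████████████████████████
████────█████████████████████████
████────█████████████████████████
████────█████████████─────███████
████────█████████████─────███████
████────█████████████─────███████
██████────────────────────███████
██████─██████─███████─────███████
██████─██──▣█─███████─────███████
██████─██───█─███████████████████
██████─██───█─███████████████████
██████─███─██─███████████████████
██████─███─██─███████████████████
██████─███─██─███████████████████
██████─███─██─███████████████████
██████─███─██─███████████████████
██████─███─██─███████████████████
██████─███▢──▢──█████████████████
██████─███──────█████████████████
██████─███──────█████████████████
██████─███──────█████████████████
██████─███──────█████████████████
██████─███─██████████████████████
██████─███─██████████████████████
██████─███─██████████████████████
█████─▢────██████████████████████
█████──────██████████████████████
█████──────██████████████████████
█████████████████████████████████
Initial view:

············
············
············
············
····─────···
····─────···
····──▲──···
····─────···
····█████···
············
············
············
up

············
············
············
············
····─────···
····─────···
····──▲──···
····─────···
····─────···
····█████···
············
············

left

············
············
············
············
····█─────··
····█─────··
····──▲───··
····█─────··
····█─────··
·····█████··
············
············

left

············
············
············
············
····██─────·
····██─────·
····──▲────·
····██─────·
····██─────·
······█████·
············
············

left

············
············
············
············
····███─────
····███─────
····──▲─────
····███─────
····███─────
·······█████
············
············

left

············
············
············
············
····████────
····████────
····──▲─────
····████────
····████────
········████
············
············

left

············
············
············
············
····█████───
····█████───
····──▲─────
····█████───
····█████───
·········███
············
············

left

············
············
············
············
····██████──
····██████──
····──▲─────
····██████──
····██████──
··········██
············
············

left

············
············
············
············
····███████─
····███████─
····──▲─────
····███████─
····███████─
···········█
············
············

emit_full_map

███████─────
███████─────
──▲─────────
███████─────
███████─────
·······█████

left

············
············
············
············
····████████
····████████
····──▲─────
····─███████
····─███████
············
············
············

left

············
············
············
············
····████████
····████████
····──▲─────
····█─██████
····█─██████
············
············
············

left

············
············
············
············
····████████
····████████
····──▲─────
····██─█████
····▣█─█████
············
············
············

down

············
············
············
····████████
····████████
····────────
····██▲█████
····▣█─█████
····─█─██···
············
············
············

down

············
············
····████████
····████████
····────────
····██─█████
····▣█▲█████
····─█─██···
····─█─██···
············
············
············

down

············
····████████
····████████
····────────
····██─█████
····▣█─█████
····─█▲██···
····─█─██···
····██─██···
············
············
············

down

····████████
····████████
····────────
····██─█████
····▣█─█████
····─█─██···
····─█▲██···
····██─██···
····██─██···
············
············
············

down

····████████
····────────
····██─█████
····▣█─█████
····─█─██···
····─█─██···
····██▲██···
····██─██···
····██─██···
············
············
············

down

····────────
····██─█████
····▣█─█████
····─█─██···
····─█─██···
····██─██···
····██▲██···
····██─██···
····██─██···
············
············
············

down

····██─█████
····▣█─█████
····─█─██···
····─█─██···
····██─██···
····██─██···
····██▲██···
····██─██···
····██─██···
············
············
············

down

····▣█─█████
····─█─██···
····─█─██···
····██─██···
····██─██···
····██─██···
····██▲██···
····██─██···
····██─██···
············
············
············

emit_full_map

██████████─────
██████████─────
───────────────
██─███████─────
▣█─███████─────
─█─██·····█████
─█─██··········
██─██··········
██─██··········
██─██··········
██▲██··········
██─██··········
██─██··········

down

····─█─██···
····─█─██···
····██─██···
····██─██···
····██─██···
····██─██···
····██▲██···
····██─██···
····──▢──···
············
············
············

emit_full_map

██████████─────
██████████─────
───────────────
██─███████─────
▣█─███████─────
─█─██·····█████
─█─██··········
██─██··········
██─██··········
██─██··········
██─██··········
██▲██··········
██─██··········
──▢──··········


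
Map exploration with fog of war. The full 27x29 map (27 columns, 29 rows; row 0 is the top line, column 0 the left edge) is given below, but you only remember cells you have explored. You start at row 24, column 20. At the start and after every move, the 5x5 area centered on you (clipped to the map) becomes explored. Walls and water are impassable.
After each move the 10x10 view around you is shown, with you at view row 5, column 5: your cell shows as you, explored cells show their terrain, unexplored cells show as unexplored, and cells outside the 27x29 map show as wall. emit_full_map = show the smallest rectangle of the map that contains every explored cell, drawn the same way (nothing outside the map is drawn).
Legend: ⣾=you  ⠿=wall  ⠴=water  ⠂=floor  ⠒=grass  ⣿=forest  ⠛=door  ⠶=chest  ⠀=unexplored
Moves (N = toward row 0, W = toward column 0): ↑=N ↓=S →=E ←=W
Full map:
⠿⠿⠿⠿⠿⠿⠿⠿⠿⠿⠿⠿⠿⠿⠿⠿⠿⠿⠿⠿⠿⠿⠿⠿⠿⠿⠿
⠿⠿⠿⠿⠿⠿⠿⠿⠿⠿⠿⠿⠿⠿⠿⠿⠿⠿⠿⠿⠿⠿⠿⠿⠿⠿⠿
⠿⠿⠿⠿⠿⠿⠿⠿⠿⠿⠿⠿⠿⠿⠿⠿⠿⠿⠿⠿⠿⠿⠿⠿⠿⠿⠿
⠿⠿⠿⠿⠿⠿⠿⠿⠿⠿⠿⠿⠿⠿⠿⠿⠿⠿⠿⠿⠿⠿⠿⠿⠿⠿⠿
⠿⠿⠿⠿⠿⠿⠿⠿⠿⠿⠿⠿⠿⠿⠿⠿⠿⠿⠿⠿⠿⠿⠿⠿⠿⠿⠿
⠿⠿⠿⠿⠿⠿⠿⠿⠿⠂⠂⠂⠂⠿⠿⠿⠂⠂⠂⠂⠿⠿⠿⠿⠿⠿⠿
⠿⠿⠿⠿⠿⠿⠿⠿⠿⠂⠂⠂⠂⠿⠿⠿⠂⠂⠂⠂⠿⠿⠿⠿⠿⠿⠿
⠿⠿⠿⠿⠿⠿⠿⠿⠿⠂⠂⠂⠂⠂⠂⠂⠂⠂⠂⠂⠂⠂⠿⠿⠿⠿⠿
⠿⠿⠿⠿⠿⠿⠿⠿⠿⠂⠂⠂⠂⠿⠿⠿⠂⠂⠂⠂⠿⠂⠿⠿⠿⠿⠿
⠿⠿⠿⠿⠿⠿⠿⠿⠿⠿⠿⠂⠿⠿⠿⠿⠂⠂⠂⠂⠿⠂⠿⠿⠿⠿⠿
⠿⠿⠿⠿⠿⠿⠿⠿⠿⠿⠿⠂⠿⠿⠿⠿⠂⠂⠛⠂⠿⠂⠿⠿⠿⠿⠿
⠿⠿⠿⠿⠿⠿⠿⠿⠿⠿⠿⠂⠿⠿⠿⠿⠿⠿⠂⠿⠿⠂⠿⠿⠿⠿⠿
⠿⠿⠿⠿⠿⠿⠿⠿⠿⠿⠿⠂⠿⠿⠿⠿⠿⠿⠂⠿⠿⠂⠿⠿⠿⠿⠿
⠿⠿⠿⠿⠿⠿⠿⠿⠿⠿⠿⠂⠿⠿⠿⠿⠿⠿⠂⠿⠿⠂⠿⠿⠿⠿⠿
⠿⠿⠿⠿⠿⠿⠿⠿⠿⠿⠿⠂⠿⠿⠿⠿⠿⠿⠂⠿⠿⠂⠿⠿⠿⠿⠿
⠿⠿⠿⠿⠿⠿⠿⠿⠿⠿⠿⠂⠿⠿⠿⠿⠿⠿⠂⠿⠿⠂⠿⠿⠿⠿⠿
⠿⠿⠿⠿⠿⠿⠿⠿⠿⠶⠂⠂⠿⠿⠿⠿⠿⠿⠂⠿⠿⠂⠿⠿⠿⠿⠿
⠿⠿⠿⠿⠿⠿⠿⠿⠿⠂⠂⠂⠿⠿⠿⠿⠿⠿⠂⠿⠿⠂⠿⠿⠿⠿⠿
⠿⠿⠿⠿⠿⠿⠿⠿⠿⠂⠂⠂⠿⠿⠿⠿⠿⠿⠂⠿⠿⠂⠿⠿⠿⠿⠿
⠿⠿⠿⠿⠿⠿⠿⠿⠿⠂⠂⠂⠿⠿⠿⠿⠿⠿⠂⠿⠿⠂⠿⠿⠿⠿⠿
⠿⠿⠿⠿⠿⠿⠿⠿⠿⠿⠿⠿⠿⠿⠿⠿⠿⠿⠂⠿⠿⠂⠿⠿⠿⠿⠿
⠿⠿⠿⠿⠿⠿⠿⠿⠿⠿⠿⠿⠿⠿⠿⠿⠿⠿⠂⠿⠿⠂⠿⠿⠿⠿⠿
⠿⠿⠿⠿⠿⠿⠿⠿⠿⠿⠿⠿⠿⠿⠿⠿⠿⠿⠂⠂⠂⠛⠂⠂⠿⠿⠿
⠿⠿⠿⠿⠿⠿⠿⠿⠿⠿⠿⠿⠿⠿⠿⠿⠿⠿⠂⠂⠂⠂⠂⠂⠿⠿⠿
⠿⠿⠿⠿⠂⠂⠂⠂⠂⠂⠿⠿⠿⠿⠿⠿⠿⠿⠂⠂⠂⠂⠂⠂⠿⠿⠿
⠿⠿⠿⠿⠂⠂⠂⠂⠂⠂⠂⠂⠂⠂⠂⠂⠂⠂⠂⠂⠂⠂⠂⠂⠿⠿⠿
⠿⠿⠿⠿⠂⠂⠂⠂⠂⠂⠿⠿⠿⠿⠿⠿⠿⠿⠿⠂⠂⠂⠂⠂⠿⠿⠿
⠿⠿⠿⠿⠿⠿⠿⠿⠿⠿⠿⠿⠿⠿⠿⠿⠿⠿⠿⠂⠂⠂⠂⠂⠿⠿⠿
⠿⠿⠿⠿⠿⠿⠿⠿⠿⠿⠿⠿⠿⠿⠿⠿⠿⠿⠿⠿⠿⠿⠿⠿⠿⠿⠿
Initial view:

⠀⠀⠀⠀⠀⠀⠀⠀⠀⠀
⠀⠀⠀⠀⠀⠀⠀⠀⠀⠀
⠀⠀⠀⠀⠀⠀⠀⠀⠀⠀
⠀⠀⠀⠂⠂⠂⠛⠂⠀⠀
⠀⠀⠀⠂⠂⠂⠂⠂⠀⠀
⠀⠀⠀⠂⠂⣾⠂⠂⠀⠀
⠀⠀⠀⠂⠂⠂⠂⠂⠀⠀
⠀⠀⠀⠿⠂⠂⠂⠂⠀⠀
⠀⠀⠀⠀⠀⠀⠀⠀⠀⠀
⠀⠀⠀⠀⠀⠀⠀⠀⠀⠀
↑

⠀⠀⠀⠀⠀⠀⠀⠀⠀⠀
⠀⠀⠀⠀⠀⠀⠀⠀⠀⠀
⠀⠀⠀⠀⠀⠀⠀⠀⠀⠀
⠀⠀⠀⠂⠿⠿⠂⠿⠀⠀
⠀⠀⠀⠂⠂⠂⠛⠂⠀⠀
⠀⠀⠀⠂⠂⣾⠂⠂⠀⠀
⠀⠀⠀⠂⠂⠂⠂⠂⠀⠀
⠀⠀⠀⠂⠂⠂⠂⠂⠀⠀
⠀⠀⠀⠿⠂⠂⠂⠂⠀⠀
⠀⠀⠀⠀⠀⠀⠀⠀⠀⠀

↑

⠀⠀⠀⠀⠀⠀⠀⠀⠀⠀
⠀⠀⠀⠀⠀⠀⠀⠀⠀⠀
⠀⠀⠀⠀⠀⠀⠀⠀⠀⠀
⠀⠀⠀⠂⠿⠿⠂⠿⠀⠀
⠀⠀⠀⠂⠿⠿⠂⠿⠀⠀
⠀⠀⠀⠂⠂⣾⠛⠂⠀⠀
⠀⠀⠀⠂⠂⠂⠂⠂⠀⠀
⠀⠀⠀⠂⠂⠂⠂⠂⠀⠀
⠀⠀⠀⠂⠂⠂⠂⠂⠀⠀
⠀⠀⠀⠿⠂⠂⠂⠂⠀⠀

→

⠀⠀⠀⠀⠀⠀⠀⠀⠀⠀
⠀⠀⠀⠀⠀⠀⠀⠀⠀⠀
⠀⠀⠀⠀⠀⠀⠀⠀⠀⠀
⠀⠀⠂⠿⠿⠂⠿⠿⠀⠀
⠀⠀⠂⠿⠿⠂⠿⠿⠀⠀
⠀⠀⠂⠂⠂⣾⠂⠂⠀⠀
⠀⠀⠂⠂⠂⠂⠂⠂⠀⠀
⠀⠀⠂⠂⠂⠂⠂⠂⠀⠀
⠀⠀⠂⠂⠂⠂⠂⠀⠀⠀
⠀⠀⠿⠂⠂⠂⠂⠀⠀⠀

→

⠀⠀⠀⠀⠀⠀⠀⠀⠀⠀
⠀⠀⠀⠀⠀⠀⠀⠀⠀⠀
⠀⠀⠀⠀⠀⠀⠀⠀⠀⠀
⠀⠂⠿⠿⠂⠿⠿⠿⠀⠀
⠀⠂⠿⠿⠂⠿⠿⠿⠀⠀
⠀⠂⠂⠂⠛⣾⠂⠿⠀⠀
⠀⠂⠂⠂⠂⠂⠂⠿⠀⠀
⠀⠂⠂⠂⠂⠂⠂⠿⠀⠀
⠀⠂⠂⠂⠂⠂⠀⠀⠀⠀
⠀⠿⠂⠂⠂⠂⠀⠀⠀⠀

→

⠀⠀⠀⠀⠀⠀⠀⠀⠀⠿
⠀⠀⠀⠀⠀⠀⠀⠀⠀⠿
⠀⠀⠀⠀⠀⠀⠀⠀⠀⠿
⠂⠿⠿⠂⠿⠿⠿⠿⠀⠿
⠂⠿⠿⠂⠿⠿⠿⠿⠀⠿
⠂⠂⠂⠛⠂⣾⠿⠿⠀⠿
⠂⠂⠂⠂⠂⠂⠿⠿⠀⠿
⠂⠂⠂⠂⠂⠂⠿⠿⠀⠿
⠂⠂⠂⠂⠂⠀⠀⠀⠀⠿
⠿⠂⠂⠂⠂⠀⠀⠀⠀⠿

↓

⠀⠀⠀⠀⠀⠀⠀⠀⠀⠿
⠀⠀⠀⠀⠀⠀⠀⠀⠀⠿
⠂⠿⠿⠂⠿⠿⠿⠿⠀⠿
⠂⠿⠿⠂⠿⠿⠿⠿⠀⠿
⠂⠂⠂⠛⠂⠂⠿⠿⠀⠿
⠂⠂⠂⠂⠂⣾⠿⠿⠀⠿
⠂⠂⠂⠂⠂⠂⠿⠿⠀⠿
⠂⠂⠂⠂⠂⠂⠿⠿⠀⠿
⠿⠂⠂⠂⠂⠀⠀⠀⠀⠿
⠀⠀⠀⠀⠀⠀⠀⠀⠀⠿

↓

⠀⠀⠀⠀⠀⠀⠀⠀⠀⠿
⠂⠿⠿⠂⠿⠿⠿⠿⠀⠿
⠂⠿⠿⠂⠿⠿⠿⠿⠀⠿
⠂⠂⠂⠛⠂⠂⠿⠿⠀⠿
⠂⠂⠂⠂⠂⠂⠿⠿⠀⠿
⠂⠂⠂⠂⠂⣾⠿⠿⠀⠿
⠂⠂⠂⠂⠂⠂⠿⠿⠀⠿
⠿⠂⠂⠂⠂⠂⠿⠿⠀⠿
⠀⠀⠀⠀⠀⠀⠀⠀⠀⠿
⠀⠀⠀⠀⠀⠀⠀⠀⠀⠿

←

⠀⠀⠀⠀⠀⠀⠀⠀⠀⠀
⠀⠂⠿⠿⠂⠿⠿⠿⠿⠀
⠀⠂⠿⠿⠂⠿⠿⠿⠿⠀
⠀⠂⠂⠂⠛⠂⠂⠿⠿⠀
⠀⠂⠂⠂⠂⠂⠂⠿⠿⠀
⠀⠂⠂⠂⠂⣾⠂⠿⠿⠀
⠀⠂⠂⠂⠂⠂⠂⠿⠿⠀
⠀⠿⠂⠂⠂⠂⠂⠿⠿⠀
⠀⠀⠀⠀⠀⠀⠀⠀⠀⠀
⠀⠀⠀⠀⠀⠀⠀⠀⠀⠀

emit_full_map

⠂⠿⠿⠂⠿⠿⠿⠿
⠂⠿⠿⠂⠿⠿⠿⠿
⠂⠂⠂⠛⠂⠂⠿⠿
⠂⠂⠂⠂⠂⠂⠿⠿
⠂⠂⠂⠂⣾⠂⠿⠿
⠂⠂⠂⠂⠂⠂⠿⠿
⠿⠂⠂⠂⠂⠂⠿⠿

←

⠀⠀⠀⠀⠀⠀⠀⠀⠀⠀
⠀⠀⠂⠿⠿⠂⠿⠿⠿⠿
⠀⠀⠂⠿⠿⠂⠿⠿⠿⠿
⠀⠀⠂⠂⠂⠛⠂⠂⠿⠿
⠀⠀⠂⠂⠂⠂⠂⠂⠿⠿
⠀⠀⠂⠂⠂⣾⠂⠂⠿⠿
⠀⠀⠂⠂⠂⠂⠂⠂⠿⠿
⠀⠀⠿⠂⠂⠂⠂⠂⠿⠿
⠀⠀⠀⠀⠀⠀⠀⠀⠀⠀
⠀⠀⠀⠀⠀⠀⠀⠀⠀⠀

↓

⠀⠀⠂⠿⠿⠂⠿⠿⠿⠿
⠀⠀⠂⠿⠿⠂⠿⠿⠿⠿
⠀⠀⠂⠂⠂⠛⠂⠂⠿⠿
⠀⠀⠂⠂⠂⠂⠂⠂⠿⠿
⠀⠀⠂⠂⠂⠂⠂⠂⠿⠿
⠀⠀⠂⠂⠂⣾⠂⠂⠿⠿
⠀⠀⠿⠂⠂⠂⠂⠂⠿⠿
⠀⠀⠀⠂⠂⠂⠂⠂⠀⠀
⠀⠀⠀⠀⠀⠀⠀⠀⠀⠀
⠿⠿⠿⠿⠿⠿⠿⠿⠿⠿

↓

⠀⠀⠂⠿⠿⠂⠿⠿⠿⠿
⠀⠀⠂⠂⠂⠛⠂⠂⠿⠿
⠀⠀⠂⠂⠂⠂⠂⠂⠿⠿
⠀⠀⠂⠂⠂⠂⠂⠂⠿⠿
⠀⠀⠂⠂⠂⠂⠂⠂⠿⠿
⠀⠀⠿⠂⠂⣾⠂⠂⠿⠿
⠀⠀⠀⠂⠂⠂⠂⠂⠀⠀
⠀⠀⠀⠿⠿⠿⠿⠿⠀⠀
⠿⠿⠿⠿⠿⠿⠿⠿⠿⠿
⠿⠿⠿⠿⠿⠿⠿⠿⠿⠿

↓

⠀⠀⠂⠂⠂⠛⠂⠂⠿⠿
⠀⠀⠂⠂⠂⠂⠂⠂⠿⠿
⠀⠀⠂⠂⠂⠂⠂⠂⠿⠿
⠀⠀⠂⠂⠂⠂⠂⠂⠿⠿
⠀⠀⠿⠂⠂⠂⠂⠂⠿⠿
⠀⠀⠀⠂⠂⣾⠂⠂⠀⠀
⠀⠀⠀⠿⠿⠿⠿⠿⠀⠀
⠿⠿⠿⠿⠿⠿⠿⠿⠿⠿
⠿⠿⠿⠿⠿⠿⠿⠿⠿⠿
⠿⠿⠿⠿⠿⠿⠿⠿⠿⠿

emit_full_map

⠂⠿⠿⠂⠿⠿⠿⠿
⠂⠿⠿⠂⠿⠿⠿⠿
⠂⠂⠂⠛⠂⠂⠿⠿
⠂⠂⠂⠂⠂⠂⠿⠿
⠂⠂⠂⠂⠂⠂⠿⠿
⠂⠂⠂⠂⠂⠂⠿⠿
⠿⠂⠂⠂⠂⠂⠿⠿
⠀⠂⠂⣾⠂⠂⠀⠀
⠀⠿⠿⠿⠿⠿⠀⠀

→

⠀⠂⠂⠂⠛⠂⠂⠿⠿⠀
⠀⠂⠂⠂⠂⠂⠂⠿⠿⠀
⠀⠂⠂⠂⠂⠂⠂⠿⠿⠀
⠀⠂⠂⠂⠂⠂⠂⠿⠿⠀
⠀⠿⠂⠂⠂⠂⠂⠿⠿⠀
⠀⠀⠂⠂⠂⣾⠂⠿⠀⠀
⠀⠀⠿⠿⠿⠿⠿⠿⠀⠀
⠿⠿⠿⠿⠿⠿⠿⠿⠿⠿
⠿⠿⠿⠿⠿⠿⠿⠿⠿⠿
⠿⠿⠿⠿⠿⠿⠿⠿⠿⠿

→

⠂⠂⠂⠛⠂⠂⠿⠿⠀⠿
⠂⠂⠂⠂⠂⠂⠿⠿⠀⠿
⠂⠂⠂⠂⠂⠂⠿⠿⠀⠿
⠂⠂⠂⠂⠂⠂⠿⠿⠀⠿
⠿⠂⠂⠂⠂⠂⠿⠿⠀⠿
⠀⠂⠂⠂⠂⣾⠿⠿⠀⠿
⠀⠿⠿⠿⠿⠿⠿⠿⠀⠿
⠿⠿⠿⠿⠿⠿⠿⠿⠿⠿
⠿⠿⠿⠿⠿⠿⠿⠿⠿⠿
⠿⠿⠿⠿⠿⠿⠿⠿⠿⠿

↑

⠂⠿⠿⠂⠿⠿⠿⠿⠀⠿
⠂⠂⠂⠛⠂⠂⠿⠿⠀⠿
⠂⠂⠂⠂⠂⠂⠿⠿⠀⠿
⠂⠂⠂⠂⠂⠂⠿⠿⠀⠿
⠂⠂⠂⠂⠂⠂⠿⠿⠀⠿
⠿⠂⠂⠂⠂⣾⠿⠿⠀⠿
⠀⠂⠂⠂⠂⠂⠿⠿⠀⠿
⠀⠿⠿⠿⠿⠿⠿⠿⠀⠿
⠿⠿⠿⠿⠿⠿⠿⠿⠿⠿
⠿⠿⠿⠿⠿⠿⠿⠿⠿⠿

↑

⠂⠿⠿⠂⠿⠿⠿⠿⠀⠿
⠂⠿⠿⠂⠿⠿⠿⠿⠀⠿
⠂⠂⠂⠛⠂⠂⠿⠿⠀⠿
⠂⠂⠂⠂⠂⠂⠿⠿⠀⠿
⠂⠂⠂⠂⠂⠂⠿⠿⠀⠿
⠂⠂⠂⠂⠂⣾⠿⠿⠀⠿
⠿⠂⠂⠂⠂⠂⠿⠿⠀⠿
⠀⠂⠂⠂⠂⠂⠿⠿⠀⠿
⠀⠿⠿⠿⠿⠿⠿⠿⠀⠿
⠿⠿⠿⠿⠿⠿⠿⠿⠿⠿

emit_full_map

⠂⠿⠿⠂⠿⠿⠿⠿
⠂⠿⠿⠂⠿⠿⠿⠿
⠂⠂⠂⠛⠂⠂⠿⠿
⠂⠂⠂⠂⠂⠂⠿⠿
⠂⠂⠂⠂⠂⠂⠿⠿
⠂⠂⠂⠂⠂⣾⠿⠿
⠿⠂⠂⠂⠂⠂⠿⠿
⠀⠂⠂⠂⠂⠂⠿⠿
⠀⠿⠿⠿⠿⠿⠿⠿

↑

⠀⠀⠀⠀⠀⠀⠀⠀⠀⠿
⠂⠿⠿⠂⠿⠿⠿⠿⠀⠿
⠂⠿⠿⠂⠿⠿⠿⠿⠀⠿
⠂⠂⠂⠛⠂⠂⠿⠿⠀⠿
⠂⠂⠂⠂⠂⠂⠿⠿⠀⠿
⠂⠂⠂⠂⠂⣾⠿⠿⠀⠿
⠂⠂⠂⠂⠂⠂⠿⠿⠀⠿
⠿⠂⠂⠂⠂⠂⠿⠿⠀⠿
⠀⠂⠂⠂⠂⠂⠿⠿⠀⠿
⠀⠿⠿⠿⠿⠿⠿⠿⠀⠿

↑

⠀⠀⠀⠀⠀⠀⠀⠀⠀⠿
⠀⠀⠀⠀⠀⠀⠀⠀⠀⠿
⠂⠿⠿⠂⠿⠿⠿⠿⠀⠿
⠂⠿⠿⠂⠿⠿⠿⠿⠀⠿
⠂⠂⠂⠛⠂⠂⠿⠿⠀⠿
⠂⠂⠂⠂⠂⣾⠿⠿⠀⠿
⠂⠂⠂⠂⠂⠂⠿⠿⠀⠿
⠂⠂⠂⠂⠂⠂⠿⠿⠀⠿
⠿⠂⠂⠂⠂⠂⠿⠿⠀⠿
⠀⠂⠂⠂⠂⠂⠿⠿⠀⠿

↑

⠀⠀⠀⠀⠀⠀⠀⠀⠀⠿
⠀⠀⠀⠀⠀⠀⠀⠀⠀⠿
⠀⠀⠀⠀⠀⠀⠀⠀⠀⠿
⠂⠿⠿⠂⠿⠿⠿⠿⠀⠿
⠂⠿⠿⠂⠿⠿⠿⠿⠀⠿
⠂⠂⠂⠛⠂⣾⠿⠿⠀⠿
⠂⠂⠂⠂⠂⠂⠿⠿⠀⠿
⠂⠂⠂⠂⠂⠂⠿⠿⠀⠿
⠂⠂⠂⠂⠂⠂⠿⠿⠀⠿
⠿⠂⠂⠂⠂⠂⠿⠿⠀⠿

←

⠀⠀⠀⠀⠀⠀⠀⠀⠀⠀
⠀⠀⠀⠀⠀⠀⠀⠀⠀⠀
⠀⠀⠀⠀⠀⠀⠀⠀⠀⠀
⠀⠂⠿⠿⠂⠿⠿⠿⠿⠀
⠀⠂⠿⠿⠂⠿⠿⠿⠿⠀
⠀⠂⠂⠂⠛⣾⠂⠿⠿⠀
⠀⠂⠂⠂⠂⠂⠂⠿⠿⠀
⠀⠂⠂⠂⠂⠂⠂⠿⠿⠀
⠀⠂⠂⠂⠂⠂⠂⠿⠿⠀
⠀⠿⠂⠂⠂⠂⠂⠿⠿⠀

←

⠀⠀⠀⠀⠀⠀⠀⠀⠀⠀
⠀⠀⠀⠀⠀⠀⠀⠀⠀⠀
⠀⠀⠀⠀⠀⠀⠀⠀⠀⠀
⠀⠀⠂⠿⠿⠂⠿⠿⠿⠿
⠀⠀⠂⠿⠿⠂⠿⠿⠿⠿
⠀⠀⠂⠂⠂⣾⠂⠂⠿⠿
⠀⠀⠂⠂⠂⠂⠂⠂⠿⠿
⠀⠀⠂⠂⠂⠂⠂⠂⠿⠿
⠀⠀⠂⠂⠂⠂⠂⠂⠿⠿
⠀⠀⠿⠂⠂⠂⠂⠂⠿⠿

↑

⠀⠀⠀⠀⠀⠀⠀⠀⠀⠀
⠀⠀⠀⠀⠀⠀⠀⠀⠀⠀
⠀⠀⠀⠀⠀⠀⠀⠀⠀⠀
⠀⠀⠀⠿⠿⠂⠿⠿⠀⠀
⠀⠀⠂⠿⠿⠂⠿⠿⠿⠿
⠀⠀⠂⠿⠿⣾⠿⠿⠿⠿
⠀⠀⠂⠂⠂⠛⠂⠂⠿⠿
⠀⠀⠂⠂⠂⠂⠂⠂⠿⠿
⠀⠀⠂⠂⠂⠂⠂⠂⠿⠿
⠀⠀⠂⠂⠂⠂⠂⠂⠿⠿

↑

⠀⠀⠀⠀⠀⠀⠀⠀⠀⠀
⠀⠀⠀⠀⠀⠀⠀⠀⠀⠀
⠀⠀⠀⠀⠀⠀⠀⠀⠀⠀
⠀⠀⠀⠿⠿⠂⠿⠿⠀⠀
⠀⠀⠀⠿⠿⠂⠿⠿⠀⠀
⠀⠀⠂⠿⠿⣾⠿⠿⠿⠿
⠀⠀⠂⠿⠿⠂⠿⠿⠿⠿
⠀⠀⠂⠂⠂⠛⠂⠂⠿⠿
⠀⠀⠂⠂⠂⠂⠂⠂⠿⠿
⠀⠀⠂⠂⠂⠂⠂⠂⠿⠿

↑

⠀⠀⠀⠀⠀⠀⠀⠀⠀⠀
⠀⠀⠀⠀⠀⠀⠀⠀⠀⠀
⠀⠀⠀⠀⠀⠀⠀⠀⠀⠀
⠀⠀⠀⠿⠿⠂⠿⠿⠀⠀
⠀⠀⠀⠿⠿⠂⠿⠿⠀⠀
⠀⠀⠀⠿⠿⣾⠿⠿⠀⠀
⠀⠀⠂⠿⠿⠂⠿⠿⠿⠿
⠀⠀⠂⠿⠿⠂⠿⠿⠿⠿
⠀⠀⠂⠂⠂⠛⠂⠂⠿⠿
⠀⠀⠂⠂⠂⠂⠂⠂⠿⠿

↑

⠀⠀⠀⠀⠀⠀⠀⠀⠀⠀
⠀⠀⠀⠀⠀⠀⠀⠀⠀⠀
⠀⠀⠀⠀⠀⠀⠀⠀⠀⠀
⠀⠀⠀⠿⠿⠂⠿⠿⠀⠀
⠀⠀⠀⠿⠿⠂⠿⠿⠀⠀
⠀⠀⠀⠿⠿⣾⠿⠿⠀⠀
⠀⠀⠀⠿⠿⠂⠿⠿⠀⠀
⠀⠀⠂⠿⠿⠂⠿⠿⠿⠿
⠀⠀⠂⠿⠿⠂⠿⠿⠿⠿
⠀⠀⠂⠂⠂⠛⠂⠂⠿⠿

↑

⠀⠀⠀⠀⠀⠀⠀⠀⠀⠀
⠀⠀⠀⠀⠀⠀⠀⠀⠀⠀
⠀⠀⠀⠀⠀⠀⠀⠀⠀⠀
⠀⠀⠀⠿⠿⠂⠿⠿⠀⠀
⠀⠀⠀⠿⠿⠂⠿⠿⠀⠀
⠀⠀⠀⠿⠿⣾⠿⠿⠀⠀
⠀⠀⠀⠿⠿⠂⠿⠿⠀⠀
⠀⠀⠀⠿⠿⠂⠿⠿⠀⠀
⠀⠀⠂⠿⠿⠂⠿⠿⠿⠿
⠀⠀⠂⠿⠿⠂⠿⠿⠿⠿

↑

⠀⠀⠀⠀⠀⠀⠀⠀⠀⠀
⠀⠀⠀⠀⠀⠀⠀⠀⠀⠀
⠀⠀⠀⠀⠀⠀⠀⠀⠀⠀
⠀⠀⠀⠿⠿⠂⠿⠿⠀⠀
⠀⠀⠀⠿⠿⠂⠿⠿⠀⠀
⠀⠀⠀⠿⠿⣾⠿⠿⠀⠀
⠀⠀⠀⠿⠿⠂⠿⠿⠀⠀
⠀⠀⠀⠿⠿⠂⠿⠿⠀⠀
⠀⠀⠀⠿⠿⠂⠿⠿⠀⠀
⠀⠀⠂⠿⠿⠂⠿⠿⠿⠿

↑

⠀⠀⠀⠀⠀⠀⠀⠀⠀⠀
⠀⠀⠀⠀⠀⠀⠀⠀⠀⠀
⠀⠀⠀⠀⠀⠀⠀⠀⠀⠀
⠀⠀⠀⠿⠿⠂⠿⠿⠀⠀
⠀⠀⠀⠿⠿⠂⠿⠿⠀⠀
⠀⠀⠀⠿⠿⣾⠿⠿⠀⠀
⠀⠀⠀⠿⠿⠂⠿⠿⠀⠀
⠀⠀⠀⠿⠿⠂⠿⠿⠀⠀
⠀⠀⠀⠿⠿⠂⠿⠿⠀⠀
⠀⠀⠀⠿⠿⠂⠿⠿⠀⠀

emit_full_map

⠀⠿⠿⠂⠿⠿⠀⠀
⠀⠿⠿⠂⠿⠿⠀⠀
⠀⠿⠿⣾⠿⠿⠀⠀
⠀⠿⠿⠂⠿⠿⠀⠀
⠀⠿⠿⠂⠿⠿⠀⠀
⠀⠿⠿⠂⠿⠿⠀⠀
⠀⠿⠿⠂⠿⠿⠀⠀
⠂⠿⠿⠂⠿⠿⠿⠿
⠂⠿⠿⠂⠿⠿⠿⠿
⠂⠂⠂⠛⠂⠂⠿⠿
⠂⠂⠂⠂⠂⠂⠿⠿
⠂⠂⠂⠂⠂⠂⠿⠿
⠂⠂⠂⠂⠂⠂⠿⠿
⠿⠂⠂⠂⠂⠂⠿⠿
⠀⠂⠂⠂⠂⠂⠿⠿
⠀⠿⠿⠿⠿⠿⠿⠿

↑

⠀⠀⠀⠀⠀⠀⠀⠀⠀⠀
⠀⠀⠀⠀⠀⠀⠀⠀⠀⠀
⠀⠀⠀⠀⠀⠀⠀⠀⠀⠀
⠀⠀⠀⠿⠿⠂⠿⠿⠀⠀
⠀⠀⠀⠿⠿⠂⠿⠿⠀⠀
⠀⠀⠀⠿⠿⣾⠿⠿⠀⠀
⠀⠀⠀⠿⠿⠂⠿⠿⠀⠀
⠀⠀⠀⠿⠿⠂⠿⠿⠀⠀
⠀⠀⠀⠿⠿⠂⠿⠿⠀⠀
⠀⠀⠀⠿⠿⠂⠿⠿⠀⠀
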